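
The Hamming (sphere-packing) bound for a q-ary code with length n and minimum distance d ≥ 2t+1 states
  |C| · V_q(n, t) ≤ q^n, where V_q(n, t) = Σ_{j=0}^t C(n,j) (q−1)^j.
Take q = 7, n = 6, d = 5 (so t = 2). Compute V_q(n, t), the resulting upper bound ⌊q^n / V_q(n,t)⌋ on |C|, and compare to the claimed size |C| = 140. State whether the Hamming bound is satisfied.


V_q(n, t) = 577, q^n = 117649, Hamming bound = 203, |C| = 140 ≤ bound (satisfied).

Step 1: Compute V_q(n, t) = Σ_{j=0}^2 C(n, j) (q−1)^j.
  j = 0: C(6,0)·(6)^0 = 1·1 = 1.
  j = 1: C(6,1)·(6)^1 = 6·6 = 36.
  j = 2: C(6,2)·(6)^2 = 15·36 = 540.
  V_q(n, t) = 1 + 36 + 540 = 577.
Step 2: q^n = 7^6 = 117649.
Step 3: Hamming bound ⌊q^n / V_q(n,t)⌋ = ⌊117649/577⌋ = 203.
Step 4: Compare |C| = 140 to 203: satisfied.
The claimed |C| lies below the Hamming bound.


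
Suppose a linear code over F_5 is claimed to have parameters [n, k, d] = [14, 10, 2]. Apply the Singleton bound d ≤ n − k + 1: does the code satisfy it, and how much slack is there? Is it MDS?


Singleton RHS = n − k + 1 = 5, slack = 3, bound satisfied, not MDS.

Singleton bound: d ≤ n − k + 1.
Here n = 14, k = 10, so n − k + 1 = 5.
Given d = 2, check d ≤ 5: YES.
Slack = (n − k + 1) − d = 3.
The code is NOT MDS (slack = 3 > 0).
Description: the claimed parameters are [14, 10, 2]_5; such a code would be non-MDS.


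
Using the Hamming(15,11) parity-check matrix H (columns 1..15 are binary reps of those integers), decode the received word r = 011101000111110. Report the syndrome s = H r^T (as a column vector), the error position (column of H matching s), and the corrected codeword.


s = (1, 1, 0, 1)^T, error position = 13, corrected codeword c = 011101000111010

Compute s = H r^T mod 2 one row at a time:
  s_1 = 0 + 0 + 1 + 1 + 1 + 1 + 1 + 0 = 5 ≡ 1 (mod 2).
  s_2 = 1 + 0 + 1 + 0 + 1 + 1 + 1 + 0 = 5 ≡ 1 (mod 2).
  s_3 = 1 + 1 + 1 + 0 + 1 + 1 + 1 + 0 = 6 ≡ 0 (mod 2).
  s_4 = 0 + 1 + 0 + 0 + 0 + 1 + 1 + 0 = 3 ≡ 1 (mod 2).
s = (1, 1, 0, 1)^T — this equals column 13 of H (binary 1101), so error is at position 13.
Correct: flip bit 13 of r = 011101000111110 to get c = 011101000111010.


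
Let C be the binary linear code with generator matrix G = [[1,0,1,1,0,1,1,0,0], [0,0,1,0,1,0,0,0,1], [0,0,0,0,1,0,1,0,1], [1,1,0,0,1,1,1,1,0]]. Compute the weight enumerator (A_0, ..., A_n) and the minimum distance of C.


Weight distribution: A_0 = 1, A_2 = 1, A_3 = 3, A_4 = 1, A_5 = 4, A_6 = 5, A_7 = 1. Minimum distance d = 2.

Enumerate all 2^4 = 16 messages m ∈ F_2^4.
For each, compute codeword c = mG in F_2^9, then tally its weight.
  m = 0000 → c = 000000000, weight = 0.
  m = 1000 → c = 101101100, weight = 5.
  m = 0100 → c = 001010001, weight = 3.
  m = 1100 → c = 100111101, weight = 6.
  m = 0010 → c = 000010101, weight = 3.
  m = 1010 → c = 101111001, weight = 6.
  m = 0110 → c = 001000100, weight = 2.
  m = 1110 → c = 100101000, weight = 3.
  m = 0001 → c = 110011110, weight = 6.
  m = 1001 → c = 011110010, weight = 5.
  m = 0101 → c = 111001111, weight = 7.
  m = 1101 → c = 010100011, weight = 4.
  m = 0011 → c = 110001011, weight = 5.
  m = 1011 → c = 011100111, weight = 6.
  m = 0111 → c = 111011010, weight = 6.
  m = 1111 → c = 010110110, weight = 5.
Tally weights:
  weight 0: 1 codewords.
  weight 2: 1 codewords.
  weight 3: 3 codewords.
  weight 4: 1 codewords.
  weight 5: 4 codewords.
  weight 6: 5 codewords.
  weight 7: 1 codewords.
Minimum distance d = smallest w > 0 with A_w > 0 = 2.
Sanity: Σ A_w = 16 = 2^4 = 16 ✓.


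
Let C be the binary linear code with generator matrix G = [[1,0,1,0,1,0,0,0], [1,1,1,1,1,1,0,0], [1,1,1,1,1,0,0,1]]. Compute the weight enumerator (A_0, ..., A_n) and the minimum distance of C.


Weight distribution: A_0 = 1, A_2 = 1, A_3 = 3, A_5 = 1, A_6 = 2. Minimum distance d = 2.

Enumerate all 2^3 = 8 messages m ∈ F_2^3.
For each, compute codeword c = mG in F_2^8, then tally its weight.
  m = 000 → c = 00000000, weight = 0.
  m = 100 → c = 10101000, weight = 3.
  m = 010 → c = 11111100, weight = 6.
  m = 110 → c = 01010100, weight = 3.
  m = 001 → c = 11111001, weight = 6.
  m = 101 → c = 01010001, weight = 3.
  m = 011 → c = 00000101, weight = 2.
  m = 111 → c = 10101101, weight = 5.
Tally weights:
  weight 0: 1 codewords.
  weight 2: 1 codewords.
  weight 3: 3 codewords.
  weight 5: 1 codewords.
  weight 6: 2 codewords.
Minimum distance d = smallest w > 0 with A_w > 0 = 2.
Sanity: Σ A_w = 8 = 2^3 = 8 ✓.


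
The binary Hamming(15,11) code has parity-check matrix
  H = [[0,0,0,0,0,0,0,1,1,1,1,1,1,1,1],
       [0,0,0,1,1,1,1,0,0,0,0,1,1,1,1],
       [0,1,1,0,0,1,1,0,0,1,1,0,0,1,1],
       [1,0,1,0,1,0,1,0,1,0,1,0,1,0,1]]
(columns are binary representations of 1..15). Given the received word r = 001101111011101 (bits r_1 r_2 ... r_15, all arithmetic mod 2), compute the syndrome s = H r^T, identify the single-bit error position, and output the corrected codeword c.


s = (0, 0, 1, 0)^T, error position = 2, corrected codeword c = 011101111011101

Compute s = H r^T mod 2 one row at a time:
  s_1 = 1 + 1 + 0 + 1 + 1 + 1 + 0 + 1 = 6 ≡ 0 (mod 2).
  s_2 = 1 + 0 + 1 + 1 + 1 + 1 + 0 + 1 = 6 ≡ 0 (mod 2).
  s_3 = 0 + 1 + 1 + 1 + 0 + 1 + 0 + 1 = 5 ≡ 1 (mod 2).
  s_4 = 0 + 1 + 0 + 1 + 1 + 1 + 1 + 1 = 6 ≡ 0 (mod 2).
s = (0, 0, 1, 0)^T — this equals column 2 of H (binary 0010), so error is at position 2.
Correct: flip bit 2 of r = 001101111011101 to get c = 011101111011101.


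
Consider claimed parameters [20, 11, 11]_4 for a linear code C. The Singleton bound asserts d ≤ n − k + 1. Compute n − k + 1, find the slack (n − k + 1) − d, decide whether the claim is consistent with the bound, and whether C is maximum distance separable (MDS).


Singleton RHS = n − k + 1 = 10, slack = -1, bound violated (no such code; not MDS).

Singleton bound: d ≤ n − k + 1.
Here n = 20, k = 11, so n − k + 1 = 10.
Given d = 11, check d ≤ 10: NO.
Slack = (n − k + 1) − d = -1.
The slack is negative: d = 11 exceeds n − k + 1 = 10 by 1, so the Singleton bound is violated and no linear [20, 11, 11]_4 code can exist. In particular it is not MDS (MDS requires d = n − k + 1 exactly).
Description: the claimed parameters are [20, 11, 11]_4; such a code would be impossible (violates the Singleton bound).


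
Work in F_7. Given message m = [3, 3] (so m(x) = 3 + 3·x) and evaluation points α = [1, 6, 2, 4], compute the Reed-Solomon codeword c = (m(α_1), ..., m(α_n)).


c = [6, 0, 2, 1]

Message polynomial: m(x) = 3 + 3·x (mod 7).
For each evaluation point α_i, compute m(α_i) mod 7:
  α_1 = 1: Horner steps 3 → 6, so m(1) = 6.
  α_2 = 6: Horner steps 3 → 0, so m(6) = 0.
  α_3 = 2: Horner steps 3 → 2, so m(2) = 2.
  α_4 = 4: Horner steps 3 → 1, so m(4) = 1.
Codeword c = [6, 0, 2, 1] ∈ F_7^4.


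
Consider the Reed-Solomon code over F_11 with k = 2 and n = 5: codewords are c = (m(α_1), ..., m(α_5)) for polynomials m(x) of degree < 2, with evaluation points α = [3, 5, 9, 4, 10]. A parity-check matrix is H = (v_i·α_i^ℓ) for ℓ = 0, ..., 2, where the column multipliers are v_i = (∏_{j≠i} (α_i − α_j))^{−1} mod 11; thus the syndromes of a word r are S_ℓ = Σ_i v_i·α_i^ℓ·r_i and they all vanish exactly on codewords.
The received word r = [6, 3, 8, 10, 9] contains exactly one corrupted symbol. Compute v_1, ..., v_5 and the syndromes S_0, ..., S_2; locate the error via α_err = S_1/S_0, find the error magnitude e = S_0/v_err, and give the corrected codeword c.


S = (8, 3, 8), error at position 5, error magnitude e = 8, c = [6, 3, 8, 10, 1].

Step 1: column multipliers v_i = (∏_{j≠i}(α_i − α_j))^{−1} mod 11.
  i = 1 (α = 3): (3−5)(3−9)(3−4)(3−10) = (−2)·(−6)·(−1)·(−7) = 84 ≡ 7, so v_1 = 7^{−1} = 8 (mod 11).
  i = 2 (α = 5): (5−3)(5−9)(5−4)(5−10) = 2·(−4)·1·(−5) = 40 ≡ 7, so v_2 = 7^{−1} = 8 (mod 11).
  i = 3 (α = 9): (9−3)(9−5)(9−4)(9−10) = 6·4·5·(−1) = −120 ≡ 1, so v_3 = 1^{−1} = 1 (mod 11).
  i = 4 (α = 4): (4−3)(4−5)(4−9)(4−10) = 1·(−1)·(−5)·(−6) = −30 ≡ 3, so v_4 = 3^{−1} = 4 (mod 11).
  i = 5 (α = 10): (10−3)(10−5)(10−9)(10−4) = 7·5·1·6 = 210 ≡ 1, so v_5 = 1^{−1} = 1 (mod 11).
  v = [8, 8, 1, 4, 1].
Step 2: syndromes of r = [6, 3, 8, 10, 9] (all sums mod 11).
  S_0 = Σ v_i r_i = 8·6 + 8·3 + 1·8 + 4·10 + 1·9 = 129 ≡ 8.
  S_1 = Σ v_i α_i r_i = 8·3·6 + 8·5·3 + 1·9·8 + 4·4·10 + 1·10·9 = 586 ≡ 3.
  α_i^2 mod 11 = [9, 3, 4, 5, 1].
  S_2 = Σ v_i α_i^2 r_i = 8·9·6 + 8·3·3 + 1·4·8 + 4·5·10 + 1·1·9 = 745 ≡ 8.
  S = (8, 3, 8) ≠ 0, so r is not a codeword (an error is present).
Step 3: locate the error. For a single error e at position i, S_ℓ = v_i·e·α_i^ℓ, so α_err = S_1/S_0.
  S_0^{−1} = 8^{−1} = 7 (mod 11), so α_err = 3·7 = 21 ≡ 10 = α_5. Error position i = 5.
  Consistency check: S_2/S_1 = 8·4 = 32 ≡ 10 = α_err ✓ (single-error assumption holds).
Step 4: error magnitude e = S_0/v_5 = S_0·∏_{j≠5}(α_5 − α_j) = 8·1 = 8 ≡ 8 (mod 11).
Step 5: correct position 5: c_5 = r_5 − e = 9 − 8 ≡ 1 (mod 11). Hence c = [6, 3, 8, 10, 1].
  Check: interpolating c through the α_i gives m(x) = 5 + 4·x (degree < 2) with m(α_i) = c_i for every i, so c is indeed a codeword.


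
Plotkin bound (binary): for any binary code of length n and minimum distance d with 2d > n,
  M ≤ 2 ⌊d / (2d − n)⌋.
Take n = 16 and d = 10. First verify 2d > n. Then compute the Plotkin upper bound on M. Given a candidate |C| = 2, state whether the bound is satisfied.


Plotkin bound M ≤ 4; given |C| = 2 ≤ bound (satisfied).

Check applicability: 2d = 20, n = 16.
2d − n = 4 > 0, so Plotkin applies.
Compute d/(2d−n) = 10/4 ≈ 2.5000.
⌊d/(2d−n)⌋ = 2.
Plotkin bound: M ≤ 2·2 = 4.
Given |C| = 2, check: satisfied.
This |C| is below the Plotkin bound.


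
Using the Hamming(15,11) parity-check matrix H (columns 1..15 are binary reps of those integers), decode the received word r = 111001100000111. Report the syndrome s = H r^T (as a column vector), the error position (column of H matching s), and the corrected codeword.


s = (1, 1, 0, 1)^T, error position = 13, corrected codeword c = 111001100000011

Compute s = H r^T mod 2 one row at a time:
  s_1 = 0 + 0 + 0 + 0 + 0 + 1 + 1 + 1 = 3 ≡ 1 (mod 2).
  s_2 = 0 + 0 + 1 + 1 + 0 + 1 + 1 + 1 = 5 ≡ 1 (mod 2).
  s_3 = 1 + 1 + 1 + 1 + 0 + 0 + 1 + 1 = 6 ≡ 0 (mod 2).
  s_4 = 1 + 1 + 0 + 1 + 0 + 0 + 1 + 1 = 5 ≡ 1 (mod 2).
s = (1, 1, 0, 1)^T — this equals column 13 of H (binary 1101), so error is at position 13.
Correct: flip bit 13 of r = 111001100000111 to get c = 111001100000011.


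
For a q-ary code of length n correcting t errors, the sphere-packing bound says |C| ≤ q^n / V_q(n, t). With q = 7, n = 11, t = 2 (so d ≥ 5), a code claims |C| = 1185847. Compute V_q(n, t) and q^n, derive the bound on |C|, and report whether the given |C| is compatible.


V_q(n, t) = 2047, q^n = 1977326743, Hamming bound = 965963, |C| = 1185847 > bound (violated).

Step 1: Compute V_q(n, t) = Σ_{j=0}^2 C(n, j) (q−1)^j.
  j = 0: C(11,0)·(6)^0 = 1·1 = 1.
  j = 1: C(11,1)·(6)^1 = 11·6 = 66.
  j = 2: C(11,2)·(6)^2 = 55·36 = 1980.
  V_q(n, t) = 1 + 66 + 1980 = 2047.
Step 2: q^n = 7^11 = 1977326743.
Step 3: Hamming bound ⌊q^n / V_q(n,t)⌋ = ⌊1977326743/2047⌋ = 965963.
Step 4: Compare |C| = 1185847 to 965963: violated.
The claimed |C| lies above the Hamming bound, so no 7-ary code of length 11 with d ≥ 5 can have 1185847 codewords.


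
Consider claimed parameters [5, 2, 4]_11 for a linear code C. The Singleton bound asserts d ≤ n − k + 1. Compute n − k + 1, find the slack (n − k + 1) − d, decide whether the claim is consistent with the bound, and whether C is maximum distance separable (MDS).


Singleton RHS = n − k + 1 = 4, slack = 0, bound satisfied, MDS.

Singleton bound: d ≤ n − k + 1.
Here n = 5, k = 2, so n − k + 1 = 4.
Given d = 4, check d ≤ 4: YES.
Slack = (n − k + 1) − d = 0.
The code is MDS (slack = 0).
Description: the claimed parameters are [5, 2, 4]_11; such a code would be MDS (meets Singleton bound).


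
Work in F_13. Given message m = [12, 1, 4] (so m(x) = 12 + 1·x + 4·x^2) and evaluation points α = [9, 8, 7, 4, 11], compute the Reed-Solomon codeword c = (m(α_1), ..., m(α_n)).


c = [7, 3, 7, 2, 0]

Message polynomial: m(x) = 12 + 1·x + 4·x^2 (mod 13).
For each evaluation point α_i, compute m(α_i) mod 13:
  α_1 = 9: Horner steps 4 → 11 → 7, so m(9) = 7.
  α_2 = 8: Horner steps 4 → 7 → 3, so m(8) = 3.
  α_3 = 7: Horner steps 4 → 3 → 7, so m(7) = 7.
  α_4 = 4: Horner steps 4 → 4 → 2, so m(4) = 2.
  α_5 = 11: Horner steps 4 → 6 → 0, so m(11) = 0.
Codeword c = [7, 3, 7, 2, 0] ∈ F_13^5.


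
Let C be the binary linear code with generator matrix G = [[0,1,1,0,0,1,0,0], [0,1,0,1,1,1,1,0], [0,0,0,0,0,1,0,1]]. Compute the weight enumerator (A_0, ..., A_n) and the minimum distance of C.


Weight distribution: A_0 = 1, A_2 = 1, A_3 = 2, A_4 = 1, A_5 = 2, A_6 = 1. Minimum distance d = 2.

Enumerate all 2^3 = 8 messages m ∈ F_2^3.
For each, compute codeword c = mG in F_2^8, then tally its weight.
  m = 000 → c = 00000000, weight = 0.
  m = 100 → c = 01100100, weight = 3.
  m = 010 → c = 01011110, weight = 5.
  m = 110 → c = 00111010, weight = 4.
  m = 001 → c = 00000101, weight = 2.
  m = 101 → c = 01100001, weight = 3.
  m = 011 → c = 01011011, weight = 5.
  m = 111 → c = 00111111, weight = 6.
Tally weights:
  weight 0: 1 codewords.
  weight 2: 1 codewords.
  weight 3: 2 codewords.
  weight 4: 1 codewords.
  weight 5: 2 codewords.
  weight 6: 1 codewords.
Minimum distance d = smallest w > 0 with A_w > 0 = 2.
Sanity: Σ A_w = 8 = 2^3 = 8 ✓.


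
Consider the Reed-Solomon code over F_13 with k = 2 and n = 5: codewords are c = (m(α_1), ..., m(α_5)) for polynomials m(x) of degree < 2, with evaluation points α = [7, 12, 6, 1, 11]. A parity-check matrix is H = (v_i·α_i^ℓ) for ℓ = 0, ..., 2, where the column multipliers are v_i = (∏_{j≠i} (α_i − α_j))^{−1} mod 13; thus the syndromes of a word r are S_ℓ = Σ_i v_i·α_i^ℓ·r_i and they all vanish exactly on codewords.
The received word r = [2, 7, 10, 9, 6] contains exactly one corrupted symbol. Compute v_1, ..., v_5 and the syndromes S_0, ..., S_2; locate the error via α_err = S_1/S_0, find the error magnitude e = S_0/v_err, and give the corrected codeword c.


S = (8, 9, 2), error at position 3, error magnitude e = 9, c = [2, 7, 1, 9, 6].

Step 1: column multipliers v_i = (∏_{j≠i}(α_i − α_j))^{−1} mod 13.
  i = 1 (α = 7): (7−12)(7−6)(7−1)(7−11) = (−5)·1·6·(−4) = 120 ≡ 3, so v_1 = 3^{−1} = 9 (mod 13).
  i = 2 (α = 12): (12−7)(12−6)(12−1)(12−11) = 5·6·11·1 = 330 ≡ 5, so v_2 = 5^{−1} = 8 (mod 13).
  i = 3 (α = 6): (6−7)(6−12)(6−1)(6−11) = (−1)·(−6)·5·(−5) = −150 ≡ 6, so v_3 = 6^{−1} = 11 (mod 13).
  i = 4 (α = 1): (1−7)(1−12)(1−6)(1−11) = (−6)·(−11)·(−5)·(−10) = 3300 ≡ 11, so v_4 = 11^{−1} = 6 (mod 13).
  i = 5 (α = 11): (11−7)(11−12)(11−6)(11−1) = 4·(−1)·5·10 = −200 ≡ 8, so v_5 = 8^{−1} = 5 (mod 13).
  v = [9, 8, 11, 6, 5].
Step 2: syndromes of r = [2, 7, 10, 9, 6] (all sums mod 13).
  S_0 = Σ v_i r_i = 9·2 + 8·7 + 11·10 + 6·9 + 5·6 = 268 ≡ 8.
  S_1 = Σ v_i α_i r_i = 9·7·2 + 8·12·7 + 11·6·10 + 6·1·9 + 5·11·6 = 1842 ≡ 9.
  α_i^2 mod 13 = [10, 1, 10, 1, 4].
  S_2 = Σ v_i α_i^2 r_i = 9·10·2 + 8·1·7 + 11·10·10 + 6·1·9 + 5·4·6 = 1510 ≡ 2.
  S = (8, 9, 2) ≠ 0, so r is not a codeword (an error is present).
Step 3: locate the error. For a single error e at position i, S_ℓ = v_i·e·α_i^ℓ, so α_err = S_1/S_0.
  S_0^{−1} = 8^{−1} = 5 (mod 13), so α_err = 9·5 = 45 ≡ 6 = α_3. Error position i = 3.
  Consistency check: S_2/S_1 = 2·3 = 6 ≡ 6 = α_err ✓ (single-error assumption holds).
Step 4: error magnitude e = S_0/v_3 = S_0·∏_{j≠3}(α_3 − α_j) = 8·6 = 48 ≡ 9 (mod 13).
Step 5: correct position 3: c_3 = r_3 − e = 10 − 9 ≡ 1 (mod 13). Hence c = [2, 7, 1, 9, 6].
  Check: interpolating c through the α_i gives m(x) = 8 + 1·x (degree < 2) with m(α_i) = c_i for every i, so c is indeed a codeword.


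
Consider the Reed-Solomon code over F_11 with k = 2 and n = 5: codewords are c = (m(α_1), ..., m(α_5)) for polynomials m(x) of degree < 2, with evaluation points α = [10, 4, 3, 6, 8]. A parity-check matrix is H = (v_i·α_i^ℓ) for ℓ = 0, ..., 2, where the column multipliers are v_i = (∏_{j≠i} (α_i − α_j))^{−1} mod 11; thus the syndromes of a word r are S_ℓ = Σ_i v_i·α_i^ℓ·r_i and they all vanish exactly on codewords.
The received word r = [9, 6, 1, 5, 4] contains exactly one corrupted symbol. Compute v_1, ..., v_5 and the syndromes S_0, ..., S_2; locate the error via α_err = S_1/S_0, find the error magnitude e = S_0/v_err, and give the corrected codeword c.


S = (1, 10, 1), error at position 1, error magnitude e = 6, c = [3, 6, 1, 5, 4].

Step 1: column multipliers v_i = (∏_{j≠i}(α_i − α_j))^{−1} mod 11.
  i = 1 (α = 10): (10−4)(10−3)(10−6)(10−8) = 6·7·4·2 = 336 ≡ 6, so v_1 = 6^{−1} = 2 (mod 11).
  i = 2 (α = 4): (4−10)(4−3)(4−6)(4−8) = (−6)·1·(−2)·(−4) = −48 ≡ 7, so v_2 = 7^{−1} = 8 (mod 11).
  i = 3 (α = 3): (3−10)(3−4)(3−6)(3−8) = (−7)·(−1)·(−3)·(−5) = 105 ≡ 6, so v_3 = 6^{−1} = 2 (mod 11).
  i = 4 (α = 6): (6−10)(6−4)(6−3)(6−8) = (−4)·2·3·(−2) = 48 ≡ 4, so v_4 = 4^{−1} = 3 (mod 11).
  i = 5 (α = 8): (8−10)(8−4)(8−3)(8−6) = (−2)·4·5·2 = −80 ≡ 8, so v_5 = 8^{−1} = 7 (mod 11).
  v = [2, 8, 2, 3, 7].
Step 2: syndromes of r = [9, 6, 1, 5, 4] (all sums mod 11).
  S_0 = Σ v_i r_i = 2·9 + 8·6 + 2·1 + 3·5 + 7·4 = 111 ≡ 1.
  S_1 = Σ v_i α_i r_i = 2·10·9 + 8·4·6 + 2·3·1 + 3·6·5 + 7·8·4 = 692 ≡ 10.
  α_i^2 mod 11 = [1, 5, 9, 3, 9].
  S_2 = Σ v_i α_i^2 r_i = 2·1·9 + 8·5·6 + 2·9·1 + 3·3·5 + 7·9·4 = 573 ≡ 1.
  S = (1, 10, 1) ≠ 0, so r is not a codeword (an error is present).
Step 3: locate the error. For a single error e at position i, S_ℓ = v_i·e·α_i^ℓ, so α_err = S_1/S_0.
  S_0^{−1} = 1^{−1} = 1 (mod 11), so α_err = 10·1 = 10 ≡ 10 = α_1. Error position i = 1.
  Consistency check: S_2/S_1 = 1·10 = 10 ≡ 10 = α_err ✓ (single-error assumption holds).
Step 4: error magnitude e = S_0/v_1 = S_0·∏_{j≠1}(α_1 − α_j) = 1·6 = 6 ≡ 6 (mod 11).
Step 5: correct position 1: c_1 = r_1 − e = 9 − 6 ≡ 3 (mod 11). Hence c = [3, 6, 1, 5, 4].
  Check: interpolating c through the α_i gives m(x) = 8 + 5·x (degree < 2) with m(α_i) = c_i for every i, so c is indeed a codeword.


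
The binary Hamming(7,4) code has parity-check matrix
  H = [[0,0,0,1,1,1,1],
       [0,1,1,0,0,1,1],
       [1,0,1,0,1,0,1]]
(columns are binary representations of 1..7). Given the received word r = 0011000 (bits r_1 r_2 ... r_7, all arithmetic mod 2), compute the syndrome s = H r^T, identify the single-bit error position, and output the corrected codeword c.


s = (1, 1, 1)^T, error position = 7, corrected codeword c = 0011001

Compute s = H r^T mod 2 one row at a time:
  s_1 = 1 + 0 + 0 + 0 = 1 ≡ 1 (mod 2).
  s_2 = 0 + 1 + 0 + 0 = 1 ≡ 1 (mod 2).
  s_3 = 0 + 1 + 0 + 0 = 1 ≡ 1 (mod 2).
s = (1, 1, 1)^T — this equals column 7 of H (binary 111), so error is at position 7.
Correct: flip bit 7 of r = 0011000 to get c = 0011001.


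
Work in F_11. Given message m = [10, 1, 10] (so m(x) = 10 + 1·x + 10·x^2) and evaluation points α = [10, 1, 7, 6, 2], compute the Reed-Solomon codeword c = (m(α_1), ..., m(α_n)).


c = [8, 10, 1, 2, 8]

Message polynomial: m(x) = 10 + 1·x + 10·x^2 (mod 11).
For each evaluation point α_i, compute m(α_i) mod 11:
  α_1 = 10: Horner steps 10 → 2 → 8, so m(10) = 8.
  α_2 = 1: Horner steps 10 → 0 → 10, so m(1) = 10.
  α_3 = 7: Horner steps 10 → 5 → 1, so m(7) = 1.
  α_4 = 6: Horner steps 10 → 6 → 2, so m(6) = 2.
  α_5 = 2: Horner steps 10 → 10 → 8, so m(2) = 8.
Codeword c = [8, 10, 1, 2, 8] ∈ F_11^5.


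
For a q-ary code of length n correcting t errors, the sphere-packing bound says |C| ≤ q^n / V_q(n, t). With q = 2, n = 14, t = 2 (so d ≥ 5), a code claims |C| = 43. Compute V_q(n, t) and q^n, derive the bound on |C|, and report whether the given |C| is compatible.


V_q(n, t) = 106, q^n = 16384, Hamming bound = 154, |C| = 43 ≤ bound (satisfied).

Step 1: Compute V_q(n, t) = Σ_{j=0}^2 C(n, j) (q−1)^j.
  j = 0: C(14,0)·(1)^0 = 1·1 = 1.
  j = 1: C(14,1)·(1)^1 = 14·1 = 14.
  j = 2: C(14,2)·(1)^2 = 91·1 = 91.
  V_q(n, t) = 1 + 14 + 91 = 106.
Step 2: q^n = 2^14 = 16384.
Step 3: Hamming bound ⌊q^n / V_q(n,t)⌋ = ⌊16384/106⌋ = 154.
Step 4: Compare |C| = 43 to 154: satisfied.
The claimed |C| lies below the Hamming bound.


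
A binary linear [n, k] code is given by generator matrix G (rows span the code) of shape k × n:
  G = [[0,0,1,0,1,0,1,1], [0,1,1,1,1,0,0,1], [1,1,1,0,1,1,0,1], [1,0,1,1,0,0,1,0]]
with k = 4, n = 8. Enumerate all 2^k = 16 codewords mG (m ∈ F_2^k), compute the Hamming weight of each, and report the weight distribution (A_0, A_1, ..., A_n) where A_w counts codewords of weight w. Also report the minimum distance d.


Weight distribution: A_0 = 1, A_3 = 5, A_4 = 5, A_5 = 2, A_6 = 2, A_7 = 1. Minimum distance d = 3.

Enumerate all 2^4 = 16 messages m ∈ F_2^4.
For each, compute codeword c = mG in F_2^8, then tally its weight.
  m = 0000 → c = 00000000, weight = 0.
  m = 1000 → c = 00101011, weight = 4.
  m = 0100 → c = 01111001, weight = 5.
  m = 1100 → c = 01010010, weight = 3.
  m = 0010 → c = 11101101, weight = 6.
  m = 1010 → c = 11000110, weight = 4.
  m = 0110 → c = 10010100, weight = 3.
  m = 1110 → c = 10111111, weight = 7.
  m = 0001 → c = 10110010, weight = 4.
  m = 1001 → c = 10011001, weight = 4.
  m = 0101 → c = 11001011, weight = 5.
  m = 1101 → c = 11100000, weight = 3.
  m = 0011 → c = 01011111, weight = 6.
  m = 1011 → c = 01110100, weight = 4.
  m = 0111 → c = 00100110, weight = 3.
  m = 1111 → c = 00001101, weight = 3.
Tally weights:
  weight 0: 1 codewords.
  weight 3: 5 codewords.
  weight 4: 5 codewords.
  weight 5: 2 codewords.
  weight 6: 2 codewords.
  weight 7: 1 codewords.
Minimum distance d = smallest w > 0 with A_w > 0 = 3.
Sanity: Σ A_w = 16 = 2^4 = 16 ✓.


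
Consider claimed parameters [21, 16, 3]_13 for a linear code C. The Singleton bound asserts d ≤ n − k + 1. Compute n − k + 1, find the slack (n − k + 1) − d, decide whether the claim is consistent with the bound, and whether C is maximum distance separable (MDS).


Singleton RHS = n − k + 1 = 6, slack = 3, bound satisfied, not MDS.

Singleton bound: d ≤ n − k + 1.
Here n = 21, k = 16, so n − k + 1 = 6.
Given d = 3, check d ≤ 6: YES.
Slack = (n − k + 1) − d = 3.
The code is NOT MDS (slack = 3 > 0).
Description: the claimed parameters are [21, 16, 3]_13; such a code would be non-MDS.


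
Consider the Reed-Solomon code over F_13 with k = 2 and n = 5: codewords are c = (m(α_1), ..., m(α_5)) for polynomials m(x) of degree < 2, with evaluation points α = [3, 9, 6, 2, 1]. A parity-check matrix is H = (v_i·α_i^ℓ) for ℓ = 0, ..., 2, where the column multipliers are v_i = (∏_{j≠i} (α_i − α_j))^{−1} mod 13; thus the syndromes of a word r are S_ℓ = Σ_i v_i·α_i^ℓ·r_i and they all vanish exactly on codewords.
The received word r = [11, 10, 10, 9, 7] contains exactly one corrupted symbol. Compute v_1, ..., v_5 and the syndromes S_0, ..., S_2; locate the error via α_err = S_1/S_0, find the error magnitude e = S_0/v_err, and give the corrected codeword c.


S = (3, 5, 4), error at position 3, error magnitude e = 6, c = [11, 10, 4, 9, 7].

Step 1: column multipliers v_i = (∏_{j≠i}(α_i − α_j))^{−1} mod 13.
  i = 1 (α = 3): (3−9)(3−6)(3−2)(3−1) = (−6)·(−3)·1·2 = 36 ≡ 10, so v_1 = 10^{−1} = 4 (mod 13).
  i = 2 (α = 9): (9−3)(9−6)(9−2)(9−1) = 6·3·7·8 = 1008 ≡ 7, so v_2 = 7^{−1} = 2 (mod 13).
  i = 3 (α = 6): (6−3)(6−9)(6−2)(6−1) = 3·(−3)·4·5 = −180 ≡ 2, so v_3 = 2^{−1} = 7 (mod 13).
  i = 4 (α = 2): (2−3)(2−9)(2−6)(2−1) = (−1)·(−7)·(−4)·1 = −28 ≡ 11, so v_4 = 11^{−1} = 6 (mod 13).
  i = 5 (α = 1): (1−3)(1−9)(1−6)(1−2) = (−2)·(−8)·(−5)·(−1) = 80 ≡ 2, so v_5 = 2^{−1} = 7 (mod 13).
  v = [4, 2, 7, 6, 7].
Step 2: syndromes of r = [11, 10, 10, 9, 7] (all sums mod 13).
  S_0 = Σ v_i r_i = 4·11 + 2·10 + 7·10 + 6·9 + 7·7 = 237 ≡ 3.
  S_1 = Σ v_i α_i r_i = 4·3·11 + 2·9·10 + 7·6·10 + 6·2·9 + 7·1·7 = 889 ≡ 5.
  α_i^2 mod 13 = [9, 3, 10, 4, 1].
  S_2 = Σ v_i α_i^2 r_i = 4·9·11 + 2·3·10 + 7·10·10 + 6·4·9 + 7·1·7 = 1421 ≡ 4.
  S = (3, 5, 4) ≠ 0, so r is not a codeword (an error is present).
Step 3: locate the error. For a single error e at position i, S_ℓ = v_i·e·α_i^ℓ, so α_err = S_1/S_0.
  S_0^{−1} = 3^{−1} = 9 (mod 13), so α_err = 5·9 = 45 ≡ 6 = α_3. Error position i = 3.
  Consistency check: S_2/S_1 = 4·8 = 32 ≡ 6 = α_err ✓ (single-error assumption holds).
Step 4: error magnitude e = S_0/v_3 = S_0·∏_{j≠3}(α_3 − α_j) = 3·2 = 6 ≡ 6 (mod 13).
Step 5: correct position 3: c_3 = r_3 − e = 10 − 6 ≡ 4 (mod 13). Hence c = [11, 10, 4, 9, 7].
  Check: interpolating c through the α_i gives m(x) = 5 + 2·x (degree < 2) with m(α_i) = c_i for every i, so c is indeed a codeword.


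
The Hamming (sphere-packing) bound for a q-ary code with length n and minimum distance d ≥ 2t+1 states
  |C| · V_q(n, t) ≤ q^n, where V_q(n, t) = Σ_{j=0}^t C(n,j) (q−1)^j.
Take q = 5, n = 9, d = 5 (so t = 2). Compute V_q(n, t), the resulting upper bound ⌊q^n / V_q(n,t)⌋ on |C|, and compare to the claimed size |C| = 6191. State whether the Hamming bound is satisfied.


V_q(n, t) = 613, q^n = 1953125, Hamming bound = 3186, |C| = 6191 > bound (violated).

Step 1: Compute V_q(n, t) = Σ_{j=0}^2 C(n, j) (q−1)^j.
  j = 0: C(9,0)·(4)^0 = 1·1 = 1.
  j = 1: C(9,1)·(4)^1 = 9·4 = 36.
  j = 2: C(9,2)·(4)^2 = 36·16 = 576.
  V_q(n, t) = 1 + 36 + 576 = 613.
Step 2: q^n = 5^9 = 1953125.
Step 3: Hamming bound ⌊q^n / V_q(n,t)⌋ = ⌊1953125/613⌋ = 3186.
Step 4: Compare |C| = 6191 to 3186: violated.
The claimed |C| lies above the Hamming bound, so no 5-ary code of length 9 with d ≥ 5 can have 6191 codewords.


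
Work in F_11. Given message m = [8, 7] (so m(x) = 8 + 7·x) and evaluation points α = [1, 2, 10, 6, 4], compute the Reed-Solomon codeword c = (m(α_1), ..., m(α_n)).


c = [4, 0, 1, 6, 3]

Message polynomial: m(x) = 8 + 7·x (mod 11).
For each evaluation point α_i, compute m(α_i) mod 11:
  α_1 = 1: Horner steps 7 → 4, so m(1) = 4.
  α_2 = 2: Horner steps 7 → 0, so m(2) = 0.
  α_3 = 10: Horner steps 7 → 1, so m(10) = 1.
  α_4 = 6: Horner steps 7 → 6, so m(6) = 6.
  α_5 = 4: Horner steps 7 → 3, so m(4) = 3.
Codeword c = [4, 0, 1, 6, 3] ∈ F_11^5.


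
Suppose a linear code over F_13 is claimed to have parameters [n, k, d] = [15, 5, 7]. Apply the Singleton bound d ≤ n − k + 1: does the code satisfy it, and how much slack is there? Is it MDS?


Singleton RHS = n − k + 1 = 11, slack = 4, bound satisfied, not MDS.

Singleton bound: d ≤ n − k + 1.
Here n = 15, k = 5, so n − k + 1 = 11.
Given d = 7, check d ≤ 11: YES.
Slack = (n − k + 1) − d = 4.
The code is NOT MDS (slack = 4 > 0).
Description: the claimed parameters are [15, 5, 7]_13; such a code would be non-MDS.


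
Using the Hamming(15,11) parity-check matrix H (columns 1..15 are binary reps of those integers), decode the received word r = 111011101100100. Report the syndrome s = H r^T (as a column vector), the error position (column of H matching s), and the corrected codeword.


s = (1, 0, 1, 0)^T, error position = 10, corrected codeword c = 111011101000100

Compute s = H r^T mod 2 one row at a time:
  s_1 = 0 + 1 + 1 + 0 + 0 + 1 + 0 + 0 = 3 ≡ 1 (mod 2).
  s_2 = 0 + 1 + 1 + 1 + 0 + 1 + 0 + 0 = 4 ≡ 0 (mod 2).
  s_3 = 1 + 1 + 1 + 1 + 1 + 0 + 0 + 0 = 5 ≡ 1 (mod 2).
  s_4 = 1 + 1 + 1 + 1 + 1 + 0 + 1 + 0 = 6 ≡ 0 (mod 2).
s = (1, 0, 1, 0)^T — this equals column 10 of H (binary 1010), so error is at position 10.
Correct: flip bit 10 of r = 111011101100100 to get c = 111011101000100.


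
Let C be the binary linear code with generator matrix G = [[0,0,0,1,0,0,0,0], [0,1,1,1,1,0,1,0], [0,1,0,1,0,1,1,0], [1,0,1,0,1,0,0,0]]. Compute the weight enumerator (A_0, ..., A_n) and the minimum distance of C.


Weight distribution: A_0 = 1, A_1 = 1, A_2 = 1, A_3 = 5, A_4 = 5, A_5 = 1, A_6 = 1, A_7 = 1. Minimum distance d = 1.

Enumerate all 2^4 = 16 messages m ∈ F_2^4.
For each, compute codeword c = mG in F_2^8, then tally its weight.
  m = 0000 → c = 00000000, weight = 0.
  m = 1000 → c = 00010000, weight = 1.
  m = 0100 → c = 01111010, weight = 5.
  m = 1100 → c = 01101010, weight = 4.
  m = 0010 → c = 01010110, weight = 4.
  m = 1010 → c = 01000110, weight = 3.
  m = 0110 → c = 00101100, weight = 3.
  m = 1110 → c = 00111100, weight = 4.
  m = 0001 → c = 10101000, weight = 3.
  m = 1001 → c = 10111000, weight = 4.
  m = 0101 → c = 11010010, weight = 4.
  m = 1101 → c = 11000010, weight = 3.
  m = 0011 → c = 11111110, weight = 7.
  m = 1011 → c = 11101110, weight = 6.
  m = 0111 → c = 10000100, weight = 2.
  m = 1111 → c = 10010100, weight = 3.
Tally weights:
  weight 0: 1 codewords.
  weight 1: 1 codewords.
  weight 2: 1 codewords.
  weight 3: 5 codewords.
  weight 4: 5 codewords.
  weight 5: 1 codewords.
  weight 6: 1 codewords.
  weight 7: 1 codewords.
Minimum distance d = smallest w > 0 with A_w > 0 = 1.
Sanity: Σ A_w = 16 = 2^4 = 16 ✓.


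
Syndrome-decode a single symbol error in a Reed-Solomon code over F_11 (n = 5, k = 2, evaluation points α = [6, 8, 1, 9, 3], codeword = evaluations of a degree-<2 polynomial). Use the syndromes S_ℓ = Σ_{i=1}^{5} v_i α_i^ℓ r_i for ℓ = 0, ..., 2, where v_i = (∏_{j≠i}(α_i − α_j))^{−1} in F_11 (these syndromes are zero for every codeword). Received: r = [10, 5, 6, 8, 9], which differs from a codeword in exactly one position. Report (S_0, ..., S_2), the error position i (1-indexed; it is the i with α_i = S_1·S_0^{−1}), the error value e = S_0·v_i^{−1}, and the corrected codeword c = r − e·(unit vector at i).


S = (9, 5, 4), error at position 5, error magnitude e = 8, c = [10, 5, 6, 8, 1].

Step 1: column multipliers v_i = (∏_{j≠i}(α_i − α_j))^{−1} mod 11.
  i = 1 (α = 6): (6−8)(6−1)(6−9)(6−3) = (−2)·5·(−3)·3 = 90 ≡ 2, so v_1 = 2^{−1} = 6 (mod 11).
  i = 2 (α = 8): (8−6)(8−1)(8−9)(8−3) = 2·7·(−1)·5 = −70 ≡ 7, so v_2 = 7^{−1} = 8 (mod 11).
  i = 3 (α = 1): (1−6)(1−8)(1−9)(1−3) = (−5)·(−7)·(−8)·(−2) = 560 ≡ 10, so v_3 = 10^{−1} = 10 (mod 11).
  i = 4 (α = 9): (9−6)(9−8)(9−1)(9−3) = 3·1·8·6 = 144 ≡ 1, so v_4 = 1^{−1} = 1 (mod 11).
  i = 5 (α = 3): (3−6)(3−8)(3−1)(3−9) = (−3)·(−5)·2·(−6) = −180 ≡ 7, so v_5 = 7^{−1} = 8 (mod 11).
  v = [6, 8, 10, 1, 8].
Step 2: syndromes of r = [10, 5, 6, 8, 9] (all sums mod 11).
  S_0 = Σ v_i r_i = 6·10 + 8·5 + 10·6 + 1·8 + 8·9 = 240 ≡ 9.
  S_1 = Σ v_i α_i r_i = 6·6·10 + 8·8·5 + 10·1·6 + 1·9·8 + 8·3·9 = 1028 ≡ 5.
  α_i^2 mod 11 = [3, 9, 1, 4, 9].
  S_2 = Σ v_i α_i^2 r_i = 6·3·10 + 8·9·5 + 10·1·6 + 1·4·8 + 8·9·9 = 1280 ≡ 4.
  S = (9, 5, 4) ≠ 0, so r is not a codeword (an error is present).
Step 3: locate the error. For a single error e at position i, S_ℓ = v_i·e·α_i^ℓ, so α_err = S_1/S_0.
  S_0^{−1} = 9^{−1} = 5 (mod 11), so α_err = 5·5 = 25 ≡ 3 = α_5. Error position i = 5.
  Consistency check: S_2/S_1 = 4·9 = 36 ≡ 3 = α_err ✓ (single-error assumption holds).
Step 4: error magnitude e = S_0/v_5 = S_0·∏_{j≠5}(α_5 − α_j) = 9·7 = 63 ≡ 8 (mod 11).
Step 5: correct position 5: c_5 = r_5 − e = 9 − 8 ≡ 1 (mod 11). Hence c = [10, 5, 6, 8, 1].
  Check: interpolating c through the α_i gives m(x) = 3 + 3·x (degree < 2) with m(α_i) = c_i for every i, so c is indeed a codeword.


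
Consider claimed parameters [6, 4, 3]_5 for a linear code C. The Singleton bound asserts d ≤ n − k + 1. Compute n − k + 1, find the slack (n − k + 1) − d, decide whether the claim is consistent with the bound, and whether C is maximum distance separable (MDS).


Singleton RHS = n − k + 1 = 3, slack = 0, bound satisfied, MDS.

Singleton bound: d ≤ n − k + 1.
Here n = 6, k = 4, so n − k + 1 = 3.
Given d = 3, check d ≤ 3: YES.
Slack = (n − k + 1) − d = 0.
The code is MDS (slack = 0).
Description: the claimed parameters are [6, 4, 3]_5; such a code would be MDS (meets Singleton bound).


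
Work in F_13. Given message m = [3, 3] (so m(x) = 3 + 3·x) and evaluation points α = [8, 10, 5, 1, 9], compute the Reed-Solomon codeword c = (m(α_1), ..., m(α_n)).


c = [1, 7, 5, 6, 4]

Message polynomial: m(x) = 3 + 3·x (mod 13).
For each evaluation point α_i, compute m(α_i) mod 13:
  α_1 = 8: Horner steps 3 → 1, so m(8) = 1.
  α_2 = 10: Horner steps 3 → 7, so m(10) = 7.
  α_3 = 5: Horner steps 3 → 5, so m(5) = 5.
  α_4 = 1: Horner steps 3 → 6, so m(1) = 6.
  α_5 = 9: Horner steps 3 → 4, so m(9) = 4.
Codeword c = [1, 7, 5, 6, 4] ∈ F_13^5.


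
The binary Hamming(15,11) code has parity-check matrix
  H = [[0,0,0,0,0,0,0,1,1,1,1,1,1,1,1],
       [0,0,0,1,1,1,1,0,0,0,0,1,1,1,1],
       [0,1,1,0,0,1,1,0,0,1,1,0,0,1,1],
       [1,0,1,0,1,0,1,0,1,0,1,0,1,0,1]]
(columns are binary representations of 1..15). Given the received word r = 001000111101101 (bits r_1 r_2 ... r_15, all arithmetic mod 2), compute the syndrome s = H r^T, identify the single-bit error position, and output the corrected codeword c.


s = (0, 0, 0, 1)^T, error position = 1, corrected codeword c = 101000111101101

Compute s = H r^T mod 2 one row at a time:
  s_1 = 1 + 1 + 1 + 0 + 1 + 1 + 0 + 1 = 6 ≡ 0 (mod 2).
  s_2 = 0 + 0 + 0 + 1 + 1 + 1 + 0 + 1 = 4 ≡ 0 (mod 2).
  s_3 = 0 + 1 + 0 + 1 + 1 + 0 + 0 + 1 = 4 ≡ 0 (mod 2).
  s_4 = 0 + 1 + 0 + 1 + 1 + 0 + 1 + 1 = 5 ≡ 1 (mod 2).
s = (0, 0, 0, 1)^T — this equals column 1 of H (binary 0001), so error is at position 1.
Correct: flip bit 1 of r = 001000111101101 to get c = 101000111101101.


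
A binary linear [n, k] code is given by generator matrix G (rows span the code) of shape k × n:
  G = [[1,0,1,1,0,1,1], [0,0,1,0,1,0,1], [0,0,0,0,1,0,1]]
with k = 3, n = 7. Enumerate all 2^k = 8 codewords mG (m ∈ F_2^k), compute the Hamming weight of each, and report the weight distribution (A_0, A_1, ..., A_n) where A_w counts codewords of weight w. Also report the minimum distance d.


Weight distribution: A_0 = 1, A_1 = 1, A_2 = 1, A_3 = 1, A_4 = 2, A_5 = 2. Minimum distance d = 1.

Enumerate all 2^3 = 8 messages m ∈ F_2^3.
For each, compute codeword c = mG in F_2^7, then tally its weight.
  m = 000 → c = 0000000, weight = 0.
  m = 100 → c = 1011011, weight = 5.
  m = 010 → c = 0010101, weight = 3.
  m = 110 → c = 1001110, weight = 4.
  m = 001 → c = 0000101, weight = 2.
  m = 101 → c = 1011110, weight = 5.
  m = 011 → c = 0010000, weight = 1.
  m = 111 → c = 1001011, weight = 4.
Tally weights:
  weight 0: 1 codewords.
  weight 1: 1 codewords.
  weight 2: 1 codewords.
  weight 3: 1 codewords.
  weight 4: 2 codewords.
  weight 5: 2 codewords.
Minimum distance d = smallest w > 0 with A_w > 0 = 1.
Sanity: Σ A_w = 8 = 2^3 = 8 ✓.


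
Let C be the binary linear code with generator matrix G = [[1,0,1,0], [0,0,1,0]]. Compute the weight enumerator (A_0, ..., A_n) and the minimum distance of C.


Weight distribution: A_0 = 1, A_1 = 2, A_2 = 1. Minimum distance d = 1.

Enumerate all 2^2 = 4 messages m ∈ F_2^2.
For each, compute codeword c = mG in F_2^4, then tally its weight.
  m = 00 → c = 0000, weight = 0.
  m = 10 → c = 1010, weight = 2.
  m = 01 → c = 0010, weight = 1.
  m = 11 → c = 1000, weight = 1.
Tally weights:
  weight 0: 1 codewords.
  weight 1: 2 codewords.
  weight 2: 1 codewords.
Minimum distance d = smallest w > 0 with A_w > 0 = 1.
Sanity: Σ A_w = 4 = 2^2 = 4 ✓.


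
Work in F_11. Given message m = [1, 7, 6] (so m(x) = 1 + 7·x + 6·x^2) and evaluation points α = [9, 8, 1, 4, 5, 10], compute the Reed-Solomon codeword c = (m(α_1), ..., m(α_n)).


c = [0, 1, 3, 4, 10, 0]

Message polynomial: m(x) = 1 + 7·x + 6·x^2 (mod 11).
For each evaluation point α_i, compute m(α_i) mod 11:
  α_1 = 9: Horner steps 6 → 6 → 0, so m(9) = 0.
  α_2 = 8: Horner steps 6 → 0 → 1, so m(8) = 1.
  α_3 = 1: Horner steps 6 → 2 → 3, so m(1) = 3.
  α_4 = 4: Horner steps 6 → 9 → 4, so m(4) = 4.
  α_5 = 5: Horner steps 6 → 4 → 10, so m(5) = 10.
  α_6 = 10: Horner steps 6 → 1 → 0, so m(10) = 0.
Codeword c = [0, 1, 3, 4, 10, 0] ∈ F_11^6.


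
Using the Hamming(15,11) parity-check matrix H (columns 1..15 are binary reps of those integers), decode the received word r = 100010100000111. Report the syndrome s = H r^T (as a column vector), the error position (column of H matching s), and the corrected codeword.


s = (1, 1, 1, 1)^T, error position = 15, corrected codeword c = 100010100000110

Compute s = H r^T mod 2 one row at a time:
  s_1 = 0 + 0 + 0 + 0 + 0 + 1 + 1 + 1 = 3 ≡ 1 (mod 2).
  s_2 = 0 + 1 + 0 + 1 + 0 + 1 + 1 + 1 = 5 ≡ 1 (mod 2).
  s_3 = 0 + 0 + 0 + 1 + 0 + 0 + 1 + 1 = 3 ≡ 1 (mod 2).
  s_4 = 1 + 0 + 1 + 1 + 0 + 0 + 1 + 1 = 5 ≡ 1 (mod 2).
s = (1, 1, 1, 1)^T — this equals column 15 of H (binary 1111), so error is at position 15.
Correct: flip bit 15 of r = 100010100000111 to get c = 100010100000110.


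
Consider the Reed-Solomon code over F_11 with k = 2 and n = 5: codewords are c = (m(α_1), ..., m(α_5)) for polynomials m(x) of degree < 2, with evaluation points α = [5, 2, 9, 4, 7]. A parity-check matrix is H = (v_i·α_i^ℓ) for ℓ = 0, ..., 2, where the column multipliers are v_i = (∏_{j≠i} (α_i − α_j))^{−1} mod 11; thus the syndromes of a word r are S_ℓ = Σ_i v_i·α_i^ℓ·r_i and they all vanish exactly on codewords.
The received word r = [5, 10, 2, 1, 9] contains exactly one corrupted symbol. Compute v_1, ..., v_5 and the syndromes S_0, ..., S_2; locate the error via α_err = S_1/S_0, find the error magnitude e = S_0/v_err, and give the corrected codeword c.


S = (3, 1, 4), error at position 4, error magnitude e = 9, c = [5, 10, 2, 3, 9].

Step 1: column multipliers v_i = (∏_{j≠i}(α_i − α_j))^{−1} mod 11.
  i = 1 (α = 5): (5−2)(5−9)(5−4)(5−7) = 3·(−4)·1·(−2) = 24 ≡ 2, so v_1 = 2^{−1} = 6 (mod 11).
  i = 2 (α = 2): (2−5)(2−9)(2−4)(2−7) = (−3)·(−7)·(−2)·(−5) = 210 ≡ 1, so v_2 = 1^{−1} = 1 (mod 11).
  i = 3 (α = 9): (9−5)(9−2)(9−4)(9−7) = 4·7·5·2 = 280 ≡ 5, so v_3 = 5^{−1} = 9 (mod 11).
  i = 4 (α = 4): (4−5)(4−2)(4−9)(4−7) = (−1)·2·(−5)·(−3) = −30 ≡ 3, so v_4 = 3^{−1} = 4 (mod 11).
  i = 5 (α = 7): (7−5)(7−2)(7−9)(7−4) = 2·5·(−2)·3 = −60 ≡ 6, so v_5 = 6^{−1} = 2 (mod 11).
  v = [6, 1, 9, 4, 2].
Step 2: syndromes of r = [5, 10, 2, 1, 9] (all sums mod 11).
  S_0 = Σ v_i r_i = 6·5 + 1·10 + 9·2 + 4·1 + 2·9 = 80 ≡ 3.
  S_1 = Σ v_i α_i r_i = 6·5·5 + 1·2·10 + 9·9·2 + 4·4·1 + 2·7·9 = 474 ≡ 1.
  α_i^2 mod 11 = [3, 4, 4, 5, 5].
  S_2 = Σ v_i α_i^2 r_i = 6·3·5 + 1·4·10 + 9·4·2 + 4·5·1 + 2·5·9 = 312 ≡ 4.
  S = (3, 1, 4) ≠ 0, so r is not a codeword (an error is present).
Step 3: locate the error. For a single error e at position i, S_ℓ = v_i·e·α_i^ℓ, so α_err = S_1/S_0.
  S_0^{−1} = 3^{−1} = 4 (mod 11), so α_err = 1·4 = 4 ≡ 4 = α_4. Error position i = 4.
  Consistency check: S_2/S_1 = 4·1 = 4 ≡ 4 = α_err ✓ (single-error assumption holds).
Step 4: error magnitude e = S_0/v_4 = S_0·∏_{j≠4}(α_4 − α_j) = 3·3 = 9 ≡ 9 (mod 11).
Step 5: correct position 4: c_4 = r_4 − e = 1 − 9 ≡ 3 (mod 11). Hence c = [5, 10, 2, 3, 9].
  Check: interpolating c through the α_i gives m(x) = 6 + 2·x (degree < 2) with m(α_i) = c_i for every i, so c is indeed a codeword.


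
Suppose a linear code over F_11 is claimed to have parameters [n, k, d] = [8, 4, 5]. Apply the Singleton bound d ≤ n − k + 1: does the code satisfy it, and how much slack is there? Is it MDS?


Singleton RHS = n − k + 1 = 5, slack = 0, bound satisfied, MDS.

Singleton bound: d ≤ n − k + 1.
Here n = 8, k = 4, so n − k + 1 = 5.
Given d = 5, check d ≤ 5: YES.
Slack = (n − k + 1) − d = 0.
The code is MDS (slack = 0).
Description: the claimed parameters are [8, 4, 5]_11; such a code would be MDS (meets Singleton bound).
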